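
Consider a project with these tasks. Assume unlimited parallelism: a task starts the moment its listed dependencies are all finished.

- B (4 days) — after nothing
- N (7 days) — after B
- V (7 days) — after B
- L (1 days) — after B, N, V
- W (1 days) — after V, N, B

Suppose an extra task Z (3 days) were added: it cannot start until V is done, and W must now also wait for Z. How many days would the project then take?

Originally the project takes 12 days.
With Z inserted, W now waits for max(V, N, B, Z).
New critical path: B→V→Z→W = 4+7+3+1 = 15 ⇒ 15 days.

15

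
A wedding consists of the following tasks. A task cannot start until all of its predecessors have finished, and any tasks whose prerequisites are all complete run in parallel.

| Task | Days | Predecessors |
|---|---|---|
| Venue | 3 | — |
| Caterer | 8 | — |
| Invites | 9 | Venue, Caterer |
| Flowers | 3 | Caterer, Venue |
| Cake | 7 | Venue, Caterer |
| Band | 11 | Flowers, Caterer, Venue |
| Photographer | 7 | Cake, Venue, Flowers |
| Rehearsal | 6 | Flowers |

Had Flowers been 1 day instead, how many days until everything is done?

Actual critical path: Caterer→Flowers→Band = 8+3+11 = 22 ⇒ 22 days.
Since Flowers is critical, the -2 change carries straight to that chain (now 20 days).
The binding chain switches to Caterer→Cake→Photographer = 8+7+7 = 22; finish 22 days.

22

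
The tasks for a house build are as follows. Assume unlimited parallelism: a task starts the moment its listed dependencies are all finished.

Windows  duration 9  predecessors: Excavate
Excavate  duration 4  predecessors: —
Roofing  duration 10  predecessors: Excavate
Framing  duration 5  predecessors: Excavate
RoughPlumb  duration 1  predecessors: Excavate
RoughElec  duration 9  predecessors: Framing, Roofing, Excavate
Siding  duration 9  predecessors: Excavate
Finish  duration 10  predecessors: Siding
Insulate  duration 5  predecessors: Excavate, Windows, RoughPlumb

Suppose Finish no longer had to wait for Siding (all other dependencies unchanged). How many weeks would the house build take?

Before: longest chain Excavate→Roofing→RoughElec = 4+10+9 = 23, finish 23.
Without Siding→Finish, Finish's earliest start moves from 13 to 0.
The longest chain is now Excavate→Roofing→RoughElec = 4+10+9 = 23, so the house build takes 23 weeks.

23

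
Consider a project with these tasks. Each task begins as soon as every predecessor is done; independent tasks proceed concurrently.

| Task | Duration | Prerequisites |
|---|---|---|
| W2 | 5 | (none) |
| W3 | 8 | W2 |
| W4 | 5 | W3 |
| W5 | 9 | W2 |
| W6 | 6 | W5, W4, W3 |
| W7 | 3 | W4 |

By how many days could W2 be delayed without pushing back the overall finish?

The longest chain is W2→W3→W4→W6 = 5+8+5+6 = 24; overall finish 24 days.
W2 finishes as early as 5 and must finish by 5.
Slack of W2 = 0 − 0 = 0 days.

0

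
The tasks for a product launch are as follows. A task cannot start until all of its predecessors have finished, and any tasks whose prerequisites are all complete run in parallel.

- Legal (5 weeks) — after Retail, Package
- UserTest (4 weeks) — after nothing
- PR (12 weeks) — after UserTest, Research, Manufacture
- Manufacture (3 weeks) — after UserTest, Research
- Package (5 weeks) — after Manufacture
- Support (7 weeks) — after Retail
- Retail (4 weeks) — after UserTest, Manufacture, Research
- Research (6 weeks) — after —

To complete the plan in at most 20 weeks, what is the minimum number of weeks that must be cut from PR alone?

Current finish: 21 weeks; target: 20.
PR is on every critical path, so each week cut from PR cuts the finish by one (this holds down to a finish of 20).
Need 21 − 20 = 1 week off PR → PR becomes 11 weeks, finish becomes 20.

1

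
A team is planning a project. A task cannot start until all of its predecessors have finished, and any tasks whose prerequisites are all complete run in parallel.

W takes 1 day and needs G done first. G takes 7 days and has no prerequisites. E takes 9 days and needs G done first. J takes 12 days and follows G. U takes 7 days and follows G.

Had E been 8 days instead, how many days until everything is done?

19

As given, the longest chain is G→J = 7+12 = 19, so the finish is 19 days.
E has 3 days of float (longest path through it is 16).
No other chain overtakes it, so the finish is 19 days.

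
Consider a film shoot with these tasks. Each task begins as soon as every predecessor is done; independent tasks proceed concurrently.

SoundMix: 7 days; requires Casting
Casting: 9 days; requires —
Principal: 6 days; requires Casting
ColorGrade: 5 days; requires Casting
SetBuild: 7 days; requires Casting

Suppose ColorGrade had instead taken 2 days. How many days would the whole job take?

Baseline: Casting→SetBuild = 9+7 = 16 → 16 days.
ColorGrade is off the critical path — its longest chain is 14 days, giving 2 of slack.
The critical path is still Casting→SetBuild; finish is now 16 days.

16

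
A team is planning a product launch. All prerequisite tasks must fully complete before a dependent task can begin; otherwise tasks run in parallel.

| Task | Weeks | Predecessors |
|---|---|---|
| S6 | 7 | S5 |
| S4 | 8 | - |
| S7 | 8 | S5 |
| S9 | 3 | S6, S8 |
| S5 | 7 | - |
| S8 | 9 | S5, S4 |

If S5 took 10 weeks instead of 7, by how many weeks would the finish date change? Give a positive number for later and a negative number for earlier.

2

Critical path before the change: S4→S8→S9 = 8+9+3 = 20 giving 20 weeks.
S5 is off the critical path — its longest chain is 19 weeks, giving 1 of slack.
New critical path: S5→S8→S9 = 10+9+3 = 22 ⇒ 22 weeks.
Change in finish: 22 − 20 = +2 weeks.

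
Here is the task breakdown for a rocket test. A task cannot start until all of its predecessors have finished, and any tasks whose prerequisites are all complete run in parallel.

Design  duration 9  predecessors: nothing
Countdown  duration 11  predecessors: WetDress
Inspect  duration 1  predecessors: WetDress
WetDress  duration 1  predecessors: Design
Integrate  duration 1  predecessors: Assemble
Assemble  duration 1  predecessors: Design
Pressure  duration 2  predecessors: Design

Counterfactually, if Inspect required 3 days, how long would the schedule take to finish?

21

As given, the longest chain is Design→WetDress→Countdown = 9+1+11 = 21, so the finish is 21 days.
Inspect has 10 days of float (longest path through it is 11).
The critical path is still Design→WetDress→Countdown; finish is now 21 days.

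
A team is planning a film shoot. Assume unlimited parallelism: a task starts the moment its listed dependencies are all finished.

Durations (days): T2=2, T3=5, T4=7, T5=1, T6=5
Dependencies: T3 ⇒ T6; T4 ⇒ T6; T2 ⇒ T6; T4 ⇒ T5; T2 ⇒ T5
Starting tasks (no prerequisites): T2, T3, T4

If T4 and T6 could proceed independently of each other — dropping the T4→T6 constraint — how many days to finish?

10

With the dependency in place, T4→T6 = 7+5 = 12 sets the finish at 12 days.
Without T4→T6, T6's earliest start moves from 7 to 5.
New critical path: T3→T6 = 5+5 = 10 ⇒ 10 days.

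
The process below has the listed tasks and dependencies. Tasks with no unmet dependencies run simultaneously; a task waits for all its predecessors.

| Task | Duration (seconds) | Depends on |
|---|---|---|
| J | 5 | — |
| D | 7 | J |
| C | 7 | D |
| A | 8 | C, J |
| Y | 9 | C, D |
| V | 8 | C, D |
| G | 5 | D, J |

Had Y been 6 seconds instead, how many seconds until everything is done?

As given, the longest chain is J→D→C→Y = 5+7+7+9 = 28, so the finish is 28 seconds.
Y lies on that path, so at 6 seconds the path becomes 25 seconds.
The binding chain switches to J→D→C→A = 5+7+7+8 = 27; finish 27 seconds.

27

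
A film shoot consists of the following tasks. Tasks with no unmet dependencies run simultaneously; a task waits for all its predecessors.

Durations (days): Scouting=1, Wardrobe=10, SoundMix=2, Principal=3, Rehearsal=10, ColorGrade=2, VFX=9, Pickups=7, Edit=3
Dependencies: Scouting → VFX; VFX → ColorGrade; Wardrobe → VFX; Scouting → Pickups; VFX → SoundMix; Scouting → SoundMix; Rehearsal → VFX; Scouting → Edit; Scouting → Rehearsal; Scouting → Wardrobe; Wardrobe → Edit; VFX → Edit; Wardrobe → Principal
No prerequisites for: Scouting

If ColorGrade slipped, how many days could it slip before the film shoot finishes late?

Critical path: Scouting→Wardrobe→VFX→Edit = 1+10+9+3 = 23, so the finish is 23 days.
Longest path through ColorGrade: 22 days (earliest finish 22, latest finish 23).
So ColorGrade can slip 23 − 22 = 1 day.

1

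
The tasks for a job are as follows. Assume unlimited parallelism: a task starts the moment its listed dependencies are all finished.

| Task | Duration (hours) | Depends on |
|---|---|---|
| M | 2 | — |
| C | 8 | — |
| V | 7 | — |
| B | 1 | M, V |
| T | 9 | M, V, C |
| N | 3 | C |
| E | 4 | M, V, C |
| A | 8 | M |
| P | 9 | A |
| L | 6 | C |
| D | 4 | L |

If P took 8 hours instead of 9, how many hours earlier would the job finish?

The binding path is M→A→P = 2+8+9 = 19; finish at 19 hours.
P lies on that path, so at 8 hours the path becomes 18 hours.
No other chain overtakes it, so the finish is 18 hours.
Change in finish: 18 − 19 = -1 hours.

1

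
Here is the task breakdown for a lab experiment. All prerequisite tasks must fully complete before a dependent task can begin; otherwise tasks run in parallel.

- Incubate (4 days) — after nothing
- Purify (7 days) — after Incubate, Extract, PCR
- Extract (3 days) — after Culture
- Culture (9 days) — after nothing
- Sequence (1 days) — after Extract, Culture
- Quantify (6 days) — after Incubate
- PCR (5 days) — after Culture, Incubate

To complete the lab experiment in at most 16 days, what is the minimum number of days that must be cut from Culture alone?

5

Current finish: 21 days; target: 16.
Culture is on every critical path, so each day cut from Culture cuts the finish by one (this holds down to a finish of 16).
Need 21 − 16 = 5 days off Culture → Culture becomes 4 days, finish becomes 16.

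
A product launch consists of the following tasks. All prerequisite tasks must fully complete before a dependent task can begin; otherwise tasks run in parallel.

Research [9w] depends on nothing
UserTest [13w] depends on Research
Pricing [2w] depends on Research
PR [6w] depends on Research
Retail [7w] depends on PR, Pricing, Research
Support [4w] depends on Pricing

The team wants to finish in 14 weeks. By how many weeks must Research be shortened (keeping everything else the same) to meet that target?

Current finish: 22 weeks; target: 14.
Research is on every critical path, so each week cut from Research cuts the finish by one (this holds down to a finish of 14).
Need 22 − 14 = 8 weeks off Research → Research becomes 1 week, finish becomes 14.

8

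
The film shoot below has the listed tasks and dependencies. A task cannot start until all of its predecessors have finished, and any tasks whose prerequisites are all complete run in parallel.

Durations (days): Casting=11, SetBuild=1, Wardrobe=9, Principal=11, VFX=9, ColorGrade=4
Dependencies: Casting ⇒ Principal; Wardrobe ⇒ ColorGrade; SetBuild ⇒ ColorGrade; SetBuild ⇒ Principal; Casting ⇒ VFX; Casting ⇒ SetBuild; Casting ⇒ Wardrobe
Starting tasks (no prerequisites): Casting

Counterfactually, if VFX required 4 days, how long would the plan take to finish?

24

Actual critical path: Casting→Wardrobe→ColorGrade = 11+9+4 = 24 ⇒ 24 days.
VFX has 4 days of float (longest path through it is 20).
No other chain overtakes it, so the finish is 24 days.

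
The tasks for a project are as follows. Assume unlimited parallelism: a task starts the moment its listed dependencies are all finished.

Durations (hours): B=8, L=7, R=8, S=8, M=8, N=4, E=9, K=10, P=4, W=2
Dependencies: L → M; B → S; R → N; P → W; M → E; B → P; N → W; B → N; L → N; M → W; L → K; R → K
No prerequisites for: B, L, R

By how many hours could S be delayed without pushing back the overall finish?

L→M→E = 7+8+9 = 24 sets the makespan at 24 hours.
The longest chain containing S totals 16 hours.
Float = 24 − 16 = 8.

8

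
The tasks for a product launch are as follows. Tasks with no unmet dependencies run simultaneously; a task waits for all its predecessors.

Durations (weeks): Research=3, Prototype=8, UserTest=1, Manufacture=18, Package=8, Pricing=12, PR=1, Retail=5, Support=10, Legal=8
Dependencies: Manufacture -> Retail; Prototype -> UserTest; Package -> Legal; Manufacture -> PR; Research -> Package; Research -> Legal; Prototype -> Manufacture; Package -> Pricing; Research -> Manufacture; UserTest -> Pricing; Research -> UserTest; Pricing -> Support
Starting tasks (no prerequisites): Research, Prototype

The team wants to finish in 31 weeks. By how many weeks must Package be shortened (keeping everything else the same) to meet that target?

2

Current finish: 33 weeks; target: 31.
Package is on every critical path, so each week cut from Package cuts the finish by one (this holds down to a finish of 31).
Need 33 − 31 = 2 weeks off Package → Package becomes 6 weeks, finish becomes 31.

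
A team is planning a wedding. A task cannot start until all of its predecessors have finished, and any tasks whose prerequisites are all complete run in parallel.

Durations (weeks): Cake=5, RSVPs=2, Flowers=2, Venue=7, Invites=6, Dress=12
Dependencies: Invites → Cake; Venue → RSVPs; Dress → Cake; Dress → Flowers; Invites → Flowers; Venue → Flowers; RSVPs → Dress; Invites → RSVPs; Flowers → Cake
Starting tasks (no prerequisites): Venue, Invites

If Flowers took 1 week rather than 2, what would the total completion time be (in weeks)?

Actual critical path: Venue→RSVPs→Dress→Flowers→Cake = 7+2+12+2+5 = 28 ⇒ 28 weeks.
Flowers lies on that path, so at 1 week the path becomes 27 weeks.
The critical path is still Venue→RSVPs→Dress→Flowers→Cake; finish is now 27 weeks.

27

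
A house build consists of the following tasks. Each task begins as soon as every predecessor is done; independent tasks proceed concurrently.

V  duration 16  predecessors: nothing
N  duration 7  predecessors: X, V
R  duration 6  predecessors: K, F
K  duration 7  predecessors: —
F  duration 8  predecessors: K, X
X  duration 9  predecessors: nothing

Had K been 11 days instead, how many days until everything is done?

The binding path is X→F→R = 9+8+6 = 23; finish at 23 days.
The longest path through K is only 21 days, so K has float 2.
The binding chain switches to K→F→R = 11+8+6 = 25; finish 25 days.

25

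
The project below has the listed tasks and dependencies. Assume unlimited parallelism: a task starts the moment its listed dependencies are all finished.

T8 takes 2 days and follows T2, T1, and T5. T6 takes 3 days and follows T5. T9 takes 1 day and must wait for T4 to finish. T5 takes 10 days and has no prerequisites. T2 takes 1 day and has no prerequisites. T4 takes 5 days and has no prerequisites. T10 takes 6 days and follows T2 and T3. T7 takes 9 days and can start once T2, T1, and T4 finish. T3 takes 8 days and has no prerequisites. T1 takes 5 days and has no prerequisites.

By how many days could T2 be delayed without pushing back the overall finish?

The longest chain is T1→T7 = 5+9 = 14; overall finish 14 days.
Longest path through T2: 10 days (earliest finish 1, latest finish 5).
So T2 can slip 5 − 1 = 4 days.

4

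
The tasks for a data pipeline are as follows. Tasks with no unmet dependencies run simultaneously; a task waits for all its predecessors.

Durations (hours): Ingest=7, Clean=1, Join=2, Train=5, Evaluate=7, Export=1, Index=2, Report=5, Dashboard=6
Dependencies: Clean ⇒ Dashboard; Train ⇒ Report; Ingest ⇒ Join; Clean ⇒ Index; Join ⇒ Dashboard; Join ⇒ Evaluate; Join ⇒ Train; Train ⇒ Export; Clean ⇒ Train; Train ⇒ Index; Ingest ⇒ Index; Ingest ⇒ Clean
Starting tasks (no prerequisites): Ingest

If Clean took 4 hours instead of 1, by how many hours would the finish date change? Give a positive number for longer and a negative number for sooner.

As given, the longest chain is Ingest→Join→Train→Report = 7+2+5+5 = 19, so the finish is 19 hours.
Clean has 1 hour of float (longest path through it is 18).
New critical path: Ingest→Clean→Train→Report = 7+4+5+5 = 21 ⇒ 21 hours.
Change in finish: 21 − 19 = +2 hours.

2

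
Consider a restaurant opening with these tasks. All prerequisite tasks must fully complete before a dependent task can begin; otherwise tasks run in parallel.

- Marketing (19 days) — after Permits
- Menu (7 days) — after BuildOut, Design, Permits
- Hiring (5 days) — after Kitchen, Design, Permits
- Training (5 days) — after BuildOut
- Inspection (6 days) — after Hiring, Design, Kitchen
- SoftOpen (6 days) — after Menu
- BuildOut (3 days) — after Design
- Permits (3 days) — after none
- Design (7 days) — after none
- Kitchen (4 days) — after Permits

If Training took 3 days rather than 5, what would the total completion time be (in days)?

23

Baseline: Design→BuildOut→Menu→SoftOpen = 7+3+7+6 = 23 → 23 days.
The longest path through Training is only 15 days, so Training has float 8.
The critical path is still Design→BuildOut→Menu→SoftOpen; finish is now 23 days.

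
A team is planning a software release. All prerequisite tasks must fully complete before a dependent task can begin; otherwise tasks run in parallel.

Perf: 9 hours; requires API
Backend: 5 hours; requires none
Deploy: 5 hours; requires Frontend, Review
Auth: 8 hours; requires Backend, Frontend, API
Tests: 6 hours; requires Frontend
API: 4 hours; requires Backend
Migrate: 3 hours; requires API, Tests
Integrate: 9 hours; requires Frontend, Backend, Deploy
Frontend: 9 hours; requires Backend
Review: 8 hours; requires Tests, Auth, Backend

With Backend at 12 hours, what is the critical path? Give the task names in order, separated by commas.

As given, the longest chain is Backend→Frontend→Auth→Review→Deploy→Integrate = 5+9+8+8+5+9 = 44, so the finish is 44 hours.
Backend lies on that path, so at 12 hours the path becomes 51 hours.
The critical path is still Backend→Frontend→Auth→Review→Deploy→Integrate; finish is now 51 hours.

Backend, Frontend, Auth, Review, Deploy, Integrate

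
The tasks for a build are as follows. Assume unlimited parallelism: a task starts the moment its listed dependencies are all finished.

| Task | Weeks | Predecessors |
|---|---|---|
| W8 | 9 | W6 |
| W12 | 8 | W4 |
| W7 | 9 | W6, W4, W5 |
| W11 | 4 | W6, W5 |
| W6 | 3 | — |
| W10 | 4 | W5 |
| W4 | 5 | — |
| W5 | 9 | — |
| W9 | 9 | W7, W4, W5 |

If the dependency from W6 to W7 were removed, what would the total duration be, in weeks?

Before: longest chain W5→W7→W9 = 9+9+9 = 27, finish 27.
Dropping W6→W7 doesn't change W7's earliest start (9); another predecessor still binds.
New critical path: W5→W7→W9 = 9+9+9 = 27 ⇒ 27 weeks.

27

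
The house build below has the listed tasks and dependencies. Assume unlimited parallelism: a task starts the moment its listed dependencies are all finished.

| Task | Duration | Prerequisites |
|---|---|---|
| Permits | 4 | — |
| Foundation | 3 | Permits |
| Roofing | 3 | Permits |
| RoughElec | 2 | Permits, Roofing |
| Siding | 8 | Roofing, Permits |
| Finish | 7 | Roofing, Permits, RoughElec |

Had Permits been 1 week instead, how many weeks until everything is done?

Actual critical path: Permits→Roofing→RoughElec→Finish = 4+3+2+7 = 16 ⇒ 16 weeks.
Permits lies on that path, so at 1 week the path becomes 13 weeks.
No other chain overtakes it, so the finish is 13 weeks.

13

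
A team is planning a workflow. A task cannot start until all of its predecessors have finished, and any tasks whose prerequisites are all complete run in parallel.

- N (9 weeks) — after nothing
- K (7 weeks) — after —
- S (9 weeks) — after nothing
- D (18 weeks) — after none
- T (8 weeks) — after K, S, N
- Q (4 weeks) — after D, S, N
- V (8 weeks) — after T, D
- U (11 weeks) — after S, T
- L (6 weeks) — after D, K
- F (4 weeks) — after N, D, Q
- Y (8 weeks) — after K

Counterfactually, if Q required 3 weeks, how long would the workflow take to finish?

Baseline: N→T→U = 9+8+11 = 28 → 28 weeks.
The longest path through Q is only 26 weeks, so Q has float 2.
That remains the longest chain; total 28 weeks.

28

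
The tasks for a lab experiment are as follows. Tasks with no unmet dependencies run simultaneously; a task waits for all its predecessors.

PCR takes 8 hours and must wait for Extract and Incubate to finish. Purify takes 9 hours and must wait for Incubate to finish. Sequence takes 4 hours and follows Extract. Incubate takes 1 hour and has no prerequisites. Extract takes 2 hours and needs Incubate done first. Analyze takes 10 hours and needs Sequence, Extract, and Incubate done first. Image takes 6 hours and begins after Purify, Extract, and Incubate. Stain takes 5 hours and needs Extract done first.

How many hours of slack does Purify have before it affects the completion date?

1

Incubate→Extract→Sequence→Analyze = 1+2+4+10 = 17 sets the makespan at 17 hours.
Longest path through Purify: 16 hours (earliest finish 10, latest finish 11).
So Purify can slip 11 − 10 = 1 hour.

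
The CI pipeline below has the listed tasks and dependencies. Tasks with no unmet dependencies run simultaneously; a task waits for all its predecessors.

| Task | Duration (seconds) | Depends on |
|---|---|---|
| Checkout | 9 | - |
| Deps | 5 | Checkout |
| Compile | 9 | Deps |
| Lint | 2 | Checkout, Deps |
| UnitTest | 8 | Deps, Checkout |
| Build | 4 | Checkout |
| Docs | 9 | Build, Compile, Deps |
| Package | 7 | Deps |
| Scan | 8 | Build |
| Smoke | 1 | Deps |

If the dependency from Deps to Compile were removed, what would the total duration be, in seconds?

Before: longest chain Checkout→Deps→Compile→Docs = 9+5+9+9 = 32, finish 32.
Without Deps→Compile, Compile's earliest start moves from 14 to 0.
New critical path: Checkout→Deps→Docs = 9+5+9 = 23 ⇒ 23 seconds.

23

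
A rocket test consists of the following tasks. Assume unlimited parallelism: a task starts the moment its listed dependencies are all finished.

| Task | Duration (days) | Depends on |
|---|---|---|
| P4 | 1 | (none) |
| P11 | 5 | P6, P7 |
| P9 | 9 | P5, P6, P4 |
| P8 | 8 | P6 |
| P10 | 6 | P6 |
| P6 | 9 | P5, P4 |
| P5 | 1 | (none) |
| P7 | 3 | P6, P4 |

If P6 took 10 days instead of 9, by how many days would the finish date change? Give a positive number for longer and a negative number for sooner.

The binding path is P4→P6→P9 = 1+9+9 = 19; finish at 19 days.
P6 lies on that path, so at 10 days the path becomes 20 days.
The critical path is still P4→P6→P9; finish is now 20 days.
Change in finish: 20 − 19 = +1 days.

1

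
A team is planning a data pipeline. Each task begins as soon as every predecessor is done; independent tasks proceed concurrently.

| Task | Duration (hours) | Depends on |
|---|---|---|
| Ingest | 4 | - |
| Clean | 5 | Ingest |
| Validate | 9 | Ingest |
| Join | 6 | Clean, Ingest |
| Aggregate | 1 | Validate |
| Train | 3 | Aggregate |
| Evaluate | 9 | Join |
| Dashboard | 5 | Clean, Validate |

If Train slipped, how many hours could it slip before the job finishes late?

7

Critical path: Ingest→Clean→Join→Evaluate = 4+5+6+9 = 24, so the finish is 24 hours.
Longest path through Train: 17 hours (earliest finish 17, latest finish 24).
Slack of Train = 21 − 14 = 7 hours.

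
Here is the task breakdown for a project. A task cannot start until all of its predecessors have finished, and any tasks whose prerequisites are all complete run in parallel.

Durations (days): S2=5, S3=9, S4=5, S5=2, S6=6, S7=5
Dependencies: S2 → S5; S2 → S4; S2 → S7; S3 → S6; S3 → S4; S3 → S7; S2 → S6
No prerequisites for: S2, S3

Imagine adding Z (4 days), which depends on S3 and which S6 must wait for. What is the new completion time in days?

19

Originally the project takes 15 days.
With Z inserted, S6 now waits for max(S2, S3, Z).
New critical path: S3→Z→S6 = 9+4+6 = 19 ⇒ 19 days.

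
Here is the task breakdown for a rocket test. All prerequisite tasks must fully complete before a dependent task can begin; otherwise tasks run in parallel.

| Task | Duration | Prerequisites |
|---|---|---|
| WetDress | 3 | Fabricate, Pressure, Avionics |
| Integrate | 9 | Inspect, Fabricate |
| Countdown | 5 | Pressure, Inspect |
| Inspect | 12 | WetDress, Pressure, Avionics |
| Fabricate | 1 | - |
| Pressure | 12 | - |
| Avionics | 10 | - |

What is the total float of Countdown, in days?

Pressure→WetDress→Inspect→Integrate = 12+3+12+9 = 36 sets the makespan at 36 days.
Longest path through Countdown: 32 days (earliest finish 32, latest finish 36).
So Countdown can slip 36 − 32 = 4 days.

4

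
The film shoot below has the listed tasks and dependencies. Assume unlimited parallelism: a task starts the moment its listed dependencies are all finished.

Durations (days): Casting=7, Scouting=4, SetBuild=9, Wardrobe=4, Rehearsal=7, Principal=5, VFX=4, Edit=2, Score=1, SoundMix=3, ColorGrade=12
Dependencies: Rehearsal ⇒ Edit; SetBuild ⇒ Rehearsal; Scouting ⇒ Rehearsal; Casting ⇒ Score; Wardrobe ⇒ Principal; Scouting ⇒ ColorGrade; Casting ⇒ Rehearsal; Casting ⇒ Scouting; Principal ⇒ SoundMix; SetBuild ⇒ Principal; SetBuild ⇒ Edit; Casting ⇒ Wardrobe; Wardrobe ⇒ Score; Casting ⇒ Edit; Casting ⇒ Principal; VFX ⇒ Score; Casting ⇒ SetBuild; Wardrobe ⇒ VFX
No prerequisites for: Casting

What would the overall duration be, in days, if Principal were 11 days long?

30

Actual critical path: Casting→SetBuild→Rehearsal→Edit = 7+9+7+2 = 25 ⇒ 25 days.
Principal is off the critical path — its longest chain is 24 days, giving 1 of slack.
The binding chain switches to Casting→SetBuild→Principal→SoundMix = 7+9+11+3 = 30; finish 30 days.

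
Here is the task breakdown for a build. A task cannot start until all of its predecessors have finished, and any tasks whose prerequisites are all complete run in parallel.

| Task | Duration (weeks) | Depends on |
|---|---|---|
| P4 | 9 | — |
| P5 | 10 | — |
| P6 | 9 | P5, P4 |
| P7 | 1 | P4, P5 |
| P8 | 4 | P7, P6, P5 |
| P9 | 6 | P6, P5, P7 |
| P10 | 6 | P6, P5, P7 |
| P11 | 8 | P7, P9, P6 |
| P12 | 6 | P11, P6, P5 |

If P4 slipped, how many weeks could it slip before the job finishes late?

The longest chain is P5→P6→P9→P11→P12 = 10+9+6+8+6 = 39; overall finish 39 weeks.
The longest chain containing P4 totals 38 weeks.
Float = 39 − 38 = 1.

1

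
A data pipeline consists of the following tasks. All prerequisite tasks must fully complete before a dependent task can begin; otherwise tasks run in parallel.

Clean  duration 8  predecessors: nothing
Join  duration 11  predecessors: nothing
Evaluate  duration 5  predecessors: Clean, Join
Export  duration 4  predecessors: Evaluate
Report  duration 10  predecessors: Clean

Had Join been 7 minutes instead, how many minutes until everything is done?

18

As given, the longest chain is Join→Evaluate→Export = 11+5+4 = 20, so the finish is 20 minutes.
Join lies on that path, so at 7 minutes the path becomes 16 minutes.
New critical path: Clean→Report = 8+10 = 18 ⇒ 18 minutes.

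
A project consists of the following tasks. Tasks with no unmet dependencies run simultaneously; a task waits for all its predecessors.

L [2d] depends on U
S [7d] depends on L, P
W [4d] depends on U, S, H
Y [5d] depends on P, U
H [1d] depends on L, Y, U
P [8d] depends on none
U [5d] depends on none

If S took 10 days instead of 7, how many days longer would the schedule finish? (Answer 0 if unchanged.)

3

The binding path is P→S→W = 8+7+4 = 19; finish at 19 days.
Since S is critical, the +3 change carries straight to that chain (now 22 days).
The critical path is still P→S→W; finish is now 22 days.
Change in finish: 22 − 19 = +3 days.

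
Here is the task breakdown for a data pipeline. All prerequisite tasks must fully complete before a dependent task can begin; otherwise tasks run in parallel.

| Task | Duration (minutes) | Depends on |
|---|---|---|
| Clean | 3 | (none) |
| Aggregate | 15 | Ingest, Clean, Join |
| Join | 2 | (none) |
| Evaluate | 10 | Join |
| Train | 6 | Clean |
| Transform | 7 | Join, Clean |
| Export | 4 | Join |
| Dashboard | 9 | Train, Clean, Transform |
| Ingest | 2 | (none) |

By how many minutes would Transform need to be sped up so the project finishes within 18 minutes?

Current finish: 19 minutes; target: 18.
Transform is on every critical path, so each minute cut from Transform cuts the finish by one (this holds down to a finish of 18).
Need 19 − 18 = 1 minute off Transform → Transform becomes 6 minutes, finish becomes 18.

1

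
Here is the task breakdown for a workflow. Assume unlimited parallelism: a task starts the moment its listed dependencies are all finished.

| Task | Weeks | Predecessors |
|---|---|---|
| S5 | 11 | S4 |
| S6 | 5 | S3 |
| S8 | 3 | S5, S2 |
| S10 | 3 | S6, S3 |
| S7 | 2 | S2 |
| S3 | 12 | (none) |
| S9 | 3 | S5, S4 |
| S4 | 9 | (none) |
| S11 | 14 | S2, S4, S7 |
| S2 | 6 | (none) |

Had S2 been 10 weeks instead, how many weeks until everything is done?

Baseline: S4→S5→S8 = 9+11+3 = 23 → 23 weeks.
The longest path through S2 is only 22 weeks, so S2 has float 1.
New critical path: S2→S7→S11 = 10+2+14 = 26 ⇒ 26 weeks.

26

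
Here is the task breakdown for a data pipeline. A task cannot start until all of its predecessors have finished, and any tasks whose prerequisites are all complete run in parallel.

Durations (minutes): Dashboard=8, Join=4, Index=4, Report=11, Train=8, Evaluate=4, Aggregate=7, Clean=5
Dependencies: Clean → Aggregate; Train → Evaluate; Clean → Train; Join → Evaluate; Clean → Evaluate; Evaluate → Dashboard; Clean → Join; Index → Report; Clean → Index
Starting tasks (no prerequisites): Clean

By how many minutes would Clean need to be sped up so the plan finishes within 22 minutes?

Current finish: 25 minutes; target: 22.
Clean is on every critical path, so each minute cut from Clean cuts the finish by one (this holds down to a finish of 21).
Need 25 − 22 = 3 minutes off Clean → Clean becomes 2 minutes, finish becomes 22.

3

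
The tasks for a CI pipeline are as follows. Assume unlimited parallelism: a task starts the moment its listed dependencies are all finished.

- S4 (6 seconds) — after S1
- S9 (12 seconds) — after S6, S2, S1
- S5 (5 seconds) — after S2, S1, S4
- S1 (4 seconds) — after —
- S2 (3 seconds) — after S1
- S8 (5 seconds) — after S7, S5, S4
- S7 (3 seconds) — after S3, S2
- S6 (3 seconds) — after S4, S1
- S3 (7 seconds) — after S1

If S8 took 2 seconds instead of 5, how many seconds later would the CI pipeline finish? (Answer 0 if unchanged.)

0

The binding path is S1→S4→S6→S9 = 4+6+3+12 = 25; finish at 25 seconds.
S8 has 5 seconds of float (longest path through it is 20).
The critical path is still S1→S4→S6→S9; finish is now 25 seconds.
Change in finish: 25 − 25 = +0 seconds.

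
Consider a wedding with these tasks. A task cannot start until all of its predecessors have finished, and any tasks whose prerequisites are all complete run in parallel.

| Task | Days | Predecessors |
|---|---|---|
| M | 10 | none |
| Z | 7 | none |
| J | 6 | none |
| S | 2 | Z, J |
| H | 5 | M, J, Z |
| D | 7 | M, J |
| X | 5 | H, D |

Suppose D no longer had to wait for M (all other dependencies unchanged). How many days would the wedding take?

20

Before: longest chain M→D→X = 10+7+5 = 22, finish 22.
Without M→D, D's earliest start moves from 10 to 6.
New critical path: M→H→X = 10+5+5 = 20 ⇒ 20 days.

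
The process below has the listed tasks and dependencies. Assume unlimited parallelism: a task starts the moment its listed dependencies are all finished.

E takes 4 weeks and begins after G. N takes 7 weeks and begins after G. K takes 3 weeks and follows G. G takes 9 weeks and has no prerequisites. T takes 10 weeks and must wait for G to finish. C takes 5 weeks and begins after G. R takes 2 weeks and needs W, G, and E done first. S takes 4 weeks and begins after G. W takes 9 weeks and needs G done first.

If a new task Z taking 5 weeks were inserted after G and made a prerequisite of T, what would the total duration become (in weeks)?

Originally the schedule takes 20 weeks.
With Z inserted, T now waits for max(G, Z).
New critical path: G→Z→T = 9+5+10 = 24 ⇒ 24 weeks.

24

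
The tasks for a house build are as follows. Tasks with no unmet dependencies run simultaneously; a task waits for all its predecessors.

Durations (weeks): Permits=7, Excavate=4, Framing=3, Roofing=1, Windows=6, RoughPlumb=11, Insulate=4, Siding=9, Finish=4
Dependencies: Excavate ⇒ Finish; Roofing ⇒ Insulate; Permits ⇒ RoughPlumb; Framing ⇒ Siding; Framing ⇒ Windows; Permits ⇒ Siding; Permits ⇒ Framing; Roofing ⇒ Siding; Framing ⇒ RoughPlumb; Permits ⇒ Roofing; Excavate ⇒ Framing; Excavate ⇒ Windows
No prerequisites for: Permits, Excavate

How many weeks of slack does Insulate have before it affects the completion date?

Critical path: Permits→Framing→RoughPlumb = 7+3+11 = 21, so the finish is 21 weeks.
Insulate finishes as early as 12 and must finish by 21.
Slack of Insulate = 17 − 8 = 9 weeks.

9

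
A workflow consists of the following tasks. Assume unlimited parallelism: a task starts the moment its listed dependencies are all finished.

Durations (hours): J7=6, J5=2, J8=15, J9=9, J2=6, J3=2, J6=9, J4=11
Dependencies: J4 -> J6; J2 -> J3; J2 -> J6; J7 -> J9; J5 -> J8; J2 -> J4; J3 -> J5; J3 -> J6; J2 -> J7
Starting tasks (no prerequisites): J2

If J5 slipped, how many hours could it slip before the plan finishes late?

1

The longest chain is J2→J4→J6 = 6+11+9 = 26; overall finish 26 hours.
The longest chain containing J5 totals 25 hours.
Slack of J5 = 9 − 8 = 1 hour.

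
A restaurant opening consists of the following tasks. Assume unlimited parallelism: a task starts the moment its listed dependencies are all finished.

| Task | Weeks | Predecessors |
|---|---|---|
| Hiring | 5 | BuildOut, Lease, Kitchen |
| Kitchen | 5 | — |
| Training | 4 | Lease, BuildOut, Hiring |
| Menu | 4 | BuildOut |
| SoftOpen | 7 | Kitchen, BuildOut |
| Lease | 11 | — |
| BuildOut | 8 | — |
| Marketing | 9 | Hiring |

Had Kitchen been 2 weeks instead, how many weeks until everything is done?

25

As given, the longest chain is Lease→Hiring→Marketing = 11+5+9 = 25, so the finish is 25 weeks.
Kitchen has 6 weeks of float (longest path through it is 19).
No other chain overtakes it, so the finish is 25 weeks.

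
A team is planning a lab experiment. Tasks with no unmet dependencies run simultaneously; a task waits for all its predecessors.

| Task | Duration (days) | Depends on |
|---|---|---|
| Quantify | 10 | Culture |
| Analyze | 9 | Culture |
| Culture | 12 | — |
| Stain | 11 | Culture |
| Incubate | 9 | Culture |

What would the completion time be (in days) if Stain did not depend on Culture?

Before: longest chain Culture→Stain = 12+11 = 23, finish 23.
Without Culture→Stain, Stain's earliest start moves from 12 to 0.
New critical path: Culture→Quantify = 12+10 = 22 ⇒ 22 days.

22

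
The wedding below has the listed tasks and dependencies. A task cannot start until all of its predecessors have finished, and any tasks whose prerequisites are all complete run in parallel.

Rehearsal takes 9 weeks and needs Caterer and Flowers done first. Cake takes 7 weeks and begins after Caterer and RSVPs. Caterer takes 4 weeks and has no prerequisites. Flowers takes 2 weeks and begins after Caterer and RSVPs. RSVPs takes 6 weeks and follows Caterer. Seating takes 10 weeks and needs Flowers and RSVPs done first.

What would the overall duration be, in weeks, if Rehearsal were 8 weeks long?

22

As given, the longest chain is Caterer→RSVPs→Flowers→Seating = 4+6+2+10 = 22, so the finish is 22 weeks.
Rehearsal is off the critical path — its longest chain is 21 weeks, giving 1 of slack.
That remains the longest chain; total 22 weeks.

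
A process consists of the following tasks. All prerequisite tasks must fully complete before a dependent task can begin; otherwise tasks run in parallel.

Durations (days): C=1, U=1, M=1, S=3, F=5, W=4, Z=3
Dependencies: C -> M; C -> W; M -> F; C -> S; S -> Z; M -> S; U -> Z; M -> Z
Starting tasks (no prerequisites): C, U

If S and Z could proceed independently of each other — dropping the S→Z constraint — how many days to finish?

Original critical path: C→M→S→Z = 1+1+3+3 = 8 ⇒ 8 days.
Without S→Z, Z's earliest start moves from 5 to 2.
After: C→M→F = 1+1+5 = 7 → 7 days.

7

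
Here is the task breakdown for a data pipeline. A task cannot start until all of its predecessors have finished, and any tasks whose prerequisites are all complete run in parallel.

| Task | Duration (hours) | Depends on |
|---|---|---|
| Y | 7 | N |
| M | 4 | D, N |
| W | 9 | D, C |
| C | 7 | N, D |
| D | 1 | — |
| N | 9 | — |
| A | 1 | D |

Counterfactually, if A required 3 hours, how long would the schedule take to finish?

25

As given, the longest chain is N→C→W = 9+7+9 = 25, so the finish is 25 hours.
A has 23 hours of float (longest path through it is 2).
No other chain overtakes it, so the finish is 25 hours.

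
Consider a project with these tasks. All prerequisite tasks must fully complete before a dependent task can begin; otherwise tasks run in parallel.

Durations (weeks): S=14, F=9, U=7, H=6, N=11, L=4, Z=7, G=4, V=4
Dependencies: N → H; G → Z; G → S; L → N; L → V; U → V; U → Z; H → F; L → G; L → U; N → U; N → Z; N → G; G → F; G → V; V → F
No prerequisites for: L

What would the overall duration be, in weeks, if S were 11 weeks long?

35

Baseline: L→N→U→V→F = 4+11+7+4+9 = 35 → 35 weeks.
The longest path through S is only 33 weeks, so S has float 2.
The critical path is still L→N→U→V→F; finish is now 35 weeks.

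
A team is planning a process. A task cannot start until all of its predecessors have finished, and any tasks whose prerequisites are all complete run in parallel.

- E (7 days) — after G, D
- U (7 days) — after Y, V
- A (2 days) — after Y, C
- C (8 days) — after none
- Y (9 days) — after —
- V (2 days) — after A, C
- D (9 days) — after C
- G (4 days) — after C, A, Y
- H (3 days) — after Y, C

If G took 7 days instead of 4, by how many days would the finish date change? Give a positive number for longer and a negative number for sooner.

1

As given, the longest chain is C→D→E = 8+9+7 = 24, so the finish is 24 days.
G is off the critical path — its longest chain is 22 days, giving 2 of slack.
Now Y→A→G→E = 9+2+7+7 = 25 is longest, so the finish becomes 25 days.
Change in finish: 25 − 24 = +1 days.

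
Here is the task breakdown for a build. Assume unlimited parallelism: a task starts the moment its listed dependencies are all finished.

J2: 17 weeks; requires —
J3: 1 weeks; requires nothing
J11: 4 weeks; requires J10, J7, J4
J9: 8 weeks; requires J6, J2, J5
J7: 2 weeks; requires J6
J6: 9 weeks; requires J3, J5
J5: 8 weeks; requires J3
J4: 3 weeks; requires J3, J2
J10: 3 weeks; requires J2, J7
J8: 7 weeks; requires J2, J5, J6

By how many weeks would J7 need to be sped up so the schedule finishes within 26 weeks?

1

Current finish: 27 weeks; target: 26.
J7 is on every critical path, so each week cut from J7 cuts the finish by one (this holds down to a finish of 26).
Need 27 − 26 = 1 week off J7 → J7 becomes 1 week, finish becomes 26.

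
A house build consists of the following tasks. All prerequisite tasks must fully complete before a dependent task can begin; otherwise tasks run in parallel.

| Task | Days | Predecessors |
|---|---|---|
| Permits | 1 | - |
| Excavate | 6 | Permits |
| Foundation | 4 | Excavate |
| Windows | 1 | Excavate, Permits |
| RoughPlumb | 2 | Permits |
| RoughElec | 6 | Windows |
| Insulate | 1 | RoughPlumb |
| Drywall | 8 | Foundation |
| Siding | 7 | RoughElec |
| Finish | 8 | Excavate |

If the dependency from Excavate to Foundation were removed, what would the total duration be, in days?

Before: longest chain Permits→Excavate→Windows→RoughElec→Siding = 1+6+1+6+7 = 21, finish 21.
Without Excavate→Foundation, Foundation's earliest start moves from 7 to 0.
New critical path: Permits→Excavate→Windows→RoughElec→Siding = 1+6+1+6+7 = 21 ⇒ 21 days.

21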